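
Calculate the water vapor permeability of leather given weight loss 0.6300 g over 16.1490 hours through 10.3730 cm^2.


Formula: WVP = loss / (area * time)
Substituting: WVP = 0.6300 / (10.3730 * 16.1490)
Result: 0.00376089 g/(cm^2*hr)


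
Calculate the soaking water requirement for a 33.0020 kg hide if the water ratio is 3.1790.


Formula: Water = hide_weight * ratio
Substituting: Water = 33.0020 * 3.1790
Result: 104.9134 kg


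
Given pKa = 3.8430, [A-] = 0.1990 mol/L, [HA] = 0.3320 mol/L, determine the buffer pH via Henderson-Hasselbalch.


ratio = [A-] / [HA] = 0.1990 / 0.3320 = 0.5994
log10(ratio) = -0.2223
pH = pKa + log10(ratio) = 3.8430 - 0.2223 = 3.6207


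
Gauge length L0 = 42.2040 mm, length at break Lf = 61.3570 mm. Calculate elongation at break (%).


Formula: Elongation = (Lf - L0) / L0 * 100
Substituting: Elongation = (61.3570 - 42.2040) / 42.2040 * 100
Result: 45.3820 %


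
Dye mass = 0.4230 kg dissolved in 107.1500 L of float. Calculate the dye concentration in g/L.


Formula: Conc = dye_mass(kg) / volume(L) * 1000
Substituting: Conc = 0.4230 / 107.1500 * 1000
Result: 3.9477 g/L


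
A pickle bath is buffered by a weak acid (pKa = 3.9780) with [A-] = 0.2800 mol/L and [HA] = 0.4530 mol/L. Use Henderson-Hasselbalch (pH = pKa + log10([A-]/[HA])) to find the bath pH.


ratio = [A-] / [HA] = 0.2800 / 0.4530 = 0.6181
log10(ratio) = -0.2089
pH = pKa + log10(ratio) = 3.9780 - 0.2089 = 3.7691


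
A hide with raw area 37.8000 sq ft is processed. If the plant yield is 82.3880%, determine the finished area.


Formula: finished = raw * yield / 100
Substituting: finished = 37.8000 * 82.3880 / 100
Result: 31.1427 sq ft


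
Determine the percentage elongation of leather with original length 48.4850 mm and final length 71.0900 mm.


Formula: Elongation = (Lf - L0) / L0 * 100
Substituting: Elongation = (71.0900 - 48.4850) / 48.4850 * 100
Result: 46.6227 %


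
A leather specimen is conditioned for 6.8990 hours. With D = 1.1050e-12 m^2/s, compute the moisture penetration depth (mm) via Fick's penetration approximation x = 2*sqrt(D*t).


t = 6.8990 hr * 3600 = 24836.4000 s
D * t = 1.1050e-12 * 24836.4000 = 2.7444e-08
x = 2 * sqrt(D*t) = 2 * sqrt(2.7444e-08) = 3.3133e-04 m = 0.3313 mm


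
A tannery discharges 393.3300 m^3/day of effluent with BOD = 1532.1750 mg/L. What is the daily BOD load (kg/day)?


Formula: BOD_load = volume * conc / 1000
Substituting: BOD_load = 393.3300 * 1532.1750 / 1000
Result: 602.6504 kg/day


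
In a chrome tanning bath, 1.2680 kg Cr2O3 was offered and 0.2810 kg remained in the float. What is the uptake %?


Formula: Uptake = (offered - residual) / offered * 100
Substituting: Uptake = (1.2680 - 0.2810) / 1.2680 * 100
Result: 77.8391 %


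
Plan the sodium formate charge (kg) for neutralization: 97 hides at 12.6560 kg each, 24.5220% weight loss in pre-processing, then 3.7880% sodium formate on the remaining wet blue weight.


Total_raw = N * avg_wt = 97 * 12.6560 = 1227.6320 kg
Substrate = Total_raw * (1 - loss/100) = 1227.6320 * (1 - 24.5220/100) = 926.5921 kg
Neutralizer = Substrate * pct / 100 = 926.5921 * 3.7880 / 100 = 35.0993 kg


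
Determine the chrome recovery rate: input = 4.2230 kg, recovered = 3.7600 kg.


Formula: Recovery = recovered / input * 100
Substituting: Recovery = 3.7600 / 4.2230 * 100
Result: 89.0362 %


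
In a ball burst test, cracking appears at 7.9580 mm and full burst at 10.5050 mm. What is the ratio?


Formula: Ratio = crack / burst
Substituting: Ratio = 7.9580 / 10.5050
Result: 0.7575


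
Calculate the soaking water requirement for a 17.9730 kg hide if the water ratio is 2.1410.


Formula: Water = hide_weight * ratio
Substituting: Water = 17.9730 * 2.1410
Result: 38.4802 kg


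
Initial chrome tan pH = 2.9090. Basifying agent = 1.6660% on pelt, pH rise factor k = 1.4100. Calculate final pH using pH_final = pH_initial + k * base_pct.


Formula: pH_final = pH_initial + k * base_pct
Substituting: pH_final = 2.9090 + 1.4100 * 1.6660
Result: 5.2581


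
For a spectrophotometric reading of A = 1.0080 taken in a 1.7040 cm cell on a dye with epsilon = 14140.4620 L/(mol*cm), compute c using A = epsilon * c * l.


Formula: c = A / (epsilon * l)
Substituting: c = 1.0080 / (14140.4620 * 1.7040)
Result: 4.1834e-05 mol/L


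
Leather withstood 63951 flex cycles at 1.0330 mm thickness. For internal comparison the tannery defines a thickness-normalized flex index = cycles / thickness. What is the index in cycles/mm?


Formula: Index = cycles / thickness
Substituting: Index = 63951 / 1.0330
Result: 61908.0348 cycles/mm


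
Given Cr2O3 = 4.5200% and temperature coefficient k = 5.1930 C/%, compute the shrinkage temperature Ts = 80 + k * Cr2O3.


Formula: Ts = 80 + k * Cr2O3
Substituting: Ts = 80 + 5.1930 * 4.5200
Result: 103.4724 C


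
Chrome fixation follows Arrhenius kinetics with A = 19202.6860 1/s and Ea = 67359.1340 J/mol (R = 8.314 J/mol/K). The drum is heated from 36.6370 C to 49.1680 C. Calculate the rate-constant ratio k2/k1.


T1 = 36.6370 + 273.15 = 309.7870 K; T2 = 49.1680 + 273.15 = 322.3180 K
k1 = A * exp(-Ea/(R*T1)) = 19202.6860 * exp(-67359.1340/(8.314*309.7870)) = 8.4181e-08 1/s
k2 = A * exp(-Ea/(R*T2)) = 19202.6860 * exp(-67359.1340/(8.314*322.3180)) = 2.3270e-07 1/s
k2/k1 = 2.3270e-07 / 8.4181e-08 = 2.7643


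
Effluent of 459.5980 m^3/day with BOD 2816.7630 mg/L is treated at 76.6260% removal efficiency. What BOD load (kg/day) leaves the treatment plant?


Load_in = volume * conc / 1000 = 459.5980 * 2816.7630 / 1000 = 1294.5786 kg/day
Removed = Load_in * eff / 100 = 1294.5786 * 76.6260 / 100 = 991.9838 kg/day
Load_out = Load_in - Removed = 1294.5786 - 991.9838 = 302.5948 kg/day


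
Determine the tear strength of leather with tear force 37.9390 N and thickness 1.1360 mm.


Formula: Tear strength = force / thickness
Substituting: Tear strength = 37.9390 / 1.1360
Result: 33.3970 N/mm


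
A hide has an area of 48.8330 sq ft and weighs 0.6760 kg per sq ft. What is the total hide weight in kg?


Formula: Weight = area * weight_per_sqft
Substituting: Weight = 48.8330 * 0.6760
Result: 33.0111 kg


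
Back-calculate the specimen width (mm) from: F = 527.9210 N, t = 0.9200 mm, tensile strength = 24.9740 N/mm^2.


Formula: w = F / (TS * t)
Substituting: w = 527.9210 / (24.9740 * 0.9200)
Result: 22.9770 mm


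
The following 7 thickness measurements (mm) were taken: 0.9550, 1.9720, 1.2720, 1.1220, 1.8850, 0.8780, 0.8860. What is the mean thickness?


Formula: Average = sum / n
Substituting: Average = 8.9700 / 7
Result: 1.2814 mm


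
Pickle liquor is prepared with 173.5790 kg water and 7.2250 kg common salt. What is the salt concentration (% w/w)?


Formula: Conc = salt / (water + salt) * 100
Substituting: Conc = 7.2250 / (173.5790 + 7.2250) * 100
Result: 3.9960 %


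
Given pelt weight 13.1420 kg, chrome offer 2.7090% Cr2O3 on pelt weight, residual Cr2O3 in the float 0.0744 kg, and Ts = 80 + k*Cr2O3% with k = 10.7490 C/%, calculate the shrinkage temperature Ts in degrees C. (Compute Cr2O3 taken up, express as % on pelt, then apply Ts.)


Offered = pelt * offer_pct / 100 = 13.1420 * 2.7090 / 100 = 0.3560 kg
Uptake = offered - residual = 0.3560 - 0.0744 = 0.2816 kg
Cr2O3% on pelt = uptake / pelt * 100 = 0.2816 / 13.1420 * 100 = 2.1429 %
Ts = 80 + k * Cr2O3% = 80 + 10.7490 * 2.1429 = 103.0338 C


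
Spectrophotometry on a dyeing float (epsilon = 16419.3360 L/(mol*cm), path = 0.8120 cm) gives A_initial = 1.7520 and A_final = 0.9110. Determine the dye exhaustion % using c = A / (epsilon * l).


c_initial = A_i / (epsilon * l) = 1.7520 / (16419.3360 * 0.8120) = 1.3141e-04 mol/L
c_final = A_f / (epsilon * l) = 0.9110 / (16419.3360 * 0.8120) = 6.8329e-05 mol/L
Exhaustion = (c_initial - c_final) / c_initial * 100 = (1.3141e-04 - 6.8329e-05) / 1.3141e-04 * 100 = 48.0023 %


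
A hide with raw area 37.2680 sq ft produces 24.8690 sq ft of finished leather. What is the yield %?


Formula: Yield = finished / raw * 100
Substituting: Yield = 24.8690 / 37.2680 * 100
Result: 66.7302 %


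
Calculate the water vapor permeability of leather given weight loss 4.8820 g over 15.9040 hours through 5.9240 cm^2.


Formula: WVP = loss / (area * time)
Substituting: WVP = 4.8820 / (5.9240 * 15.9040)
Result: 0.0518175 g/(cm^2*hr)


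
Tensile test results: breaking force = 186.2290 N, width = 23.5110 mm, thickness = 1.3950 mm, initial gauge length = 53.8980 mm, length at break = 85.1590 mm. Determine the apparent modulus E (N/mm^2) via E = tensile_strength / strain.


TS = F / (w * t) = 186.2290 / (23.5110 * 1.3950) = 5.6781 N/mm^2
strain = (Lf - L0) / L0 = (85.1590 - 53.8980) / 53.8980 = 0.5800
E = TS / strain = 5.6781 / 0.5800 = 9.7898 N/mm^2


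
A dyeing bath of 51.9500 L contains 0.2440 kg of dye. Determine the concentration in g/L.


Formula: Conc = dye_mass(kg) / volume(L) * 1000
Substituting: Conc = 0.2440 / 51.9500 * 1000
Result: 4.6968 g/L


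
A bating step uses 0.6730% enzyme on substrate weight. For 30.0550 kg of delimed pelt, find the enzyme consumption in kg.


Formula: Enzyme = substrate * pct / 100
Substituting: Enzyme = 30.0550 * 0.6730 / 100
Result: 0.2023 kg


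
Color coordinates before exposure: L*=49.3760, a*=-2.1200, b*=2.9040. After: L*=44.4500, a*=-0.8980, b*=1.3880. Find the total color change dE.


dL = -4.9260, da = 1.2220, db = -1.5160
dE = sqrt((-4.9260)^2 + 1.2220^2 + (-1.5160)^2) = 5.2969


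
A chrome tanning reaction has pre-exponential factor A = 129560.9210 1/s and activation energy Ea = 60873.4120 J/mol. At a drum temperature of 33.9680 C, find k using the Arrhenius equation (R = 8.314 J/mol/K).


T_K = T_C + 273.15 = 33.9680 + 273.15 = 307.1180 K
exponent = -Ea / (R * T_K) = -60873.4120 / (8.314 * 307.1180) = -23.8403
k = A * exp(exponent) = 129560.9210 * exp(-23.8403) = 5.7378e-06 1/s


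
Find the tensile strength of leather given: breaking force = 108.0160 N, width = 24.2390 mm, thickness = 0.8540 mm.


Formula: TS = force / (width * thickness)
Substituting: TS = 108.0160 / (24.2390 * 0.8540)
Result: 5.2181 N/mm^2


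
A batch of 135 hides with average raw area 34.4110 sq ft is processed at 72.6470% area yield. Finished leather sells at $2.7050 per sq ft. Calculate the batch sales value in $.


Raw_total = N * avg_area = 135 * 34.4110 = 4645.4850 sq ft
Finished = Raw_total * yield / 100 = 4645.4850 * 72.6470 / 100 = 3374.8055 sq ft
Value = Finished * price = 3374.8055 * 2.7050 = 9128.8488 $


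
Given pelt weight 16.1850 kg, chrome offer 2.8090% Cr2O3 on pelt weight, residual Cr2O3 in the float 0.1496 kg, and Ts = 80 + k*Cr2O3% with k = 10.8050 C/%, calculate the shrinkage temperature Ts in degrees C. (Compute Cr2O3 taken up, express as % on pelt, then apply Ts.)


Offered = pelt * offer_pct / 100 = 16.1850 * 2.8090 / 100 = 0.4546 kg
Uptake = offered - residual = 0.4546 - 0.1496 = 0.3050 kg
Cr2O3% on pelt = uptake / pelt * 100 = 0.3050 / 16.1850 * 100 = 1.8847 %
Ts = 80 + k * Cr2O3% = 80 + 10.8050 * 1.8847 = 100.3640 C


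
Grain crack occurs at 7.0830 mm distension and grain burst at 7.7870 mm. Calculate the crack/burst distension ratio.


Formula: Ratio = crack / burst
Substituting: Ratio = 7.0830 / 7.7870
Result: 0.9096


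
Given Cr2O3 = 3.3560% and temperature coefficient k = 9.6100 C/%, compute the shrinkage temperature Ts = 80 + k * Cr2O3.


Formula: Ts = 80 + k * Cr2O3
Substituting: Ts = 80 + 9.6100 * 3.3560
Result: 112.2512 C


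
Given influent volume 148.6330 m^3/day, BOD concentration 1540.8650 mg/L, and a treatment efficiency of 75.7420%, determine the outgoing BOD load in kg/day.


Load_in = volume * conc / 1000 = 148.6330 * 1540.8650 / 1000 = 229.0234 kg/day
Removed = Load_in * eff / 100 = 229.0234 * 75.7420 / 100 = 173.4669 kg/day
Load_out = Load_in - Removed = 229.0234 - 173.4669 = 55.5565 kg/day


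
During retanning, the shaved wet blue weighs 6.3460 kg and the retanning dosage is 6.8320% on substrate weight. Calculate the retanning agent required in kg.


Formula: Retan = substrate * pct / 100
Substituting: Retan = 6.3460 * 6.8320 / 100
Result: 0.4336 kg


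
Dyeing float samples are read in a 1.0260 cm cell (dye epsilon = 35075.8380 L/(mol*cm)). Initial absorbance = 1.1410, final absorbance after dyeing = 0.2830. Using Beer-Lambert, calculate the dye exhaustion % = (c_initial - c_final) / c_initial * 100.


c_initial = A_i / (epsilon * l) = 1.1410 / (35075.8380 * 1.0260) = 3.1705e-05 mol/L
c_final = A_f / (epsilon * l) = 0.2830 / (35075.8380 * 1.0260) = 7.8638e-06 mol/L
Exhaustion = (c_initial - c_final) / c_initial * 100 = (3.1705e-05 - 7.8638e-06) / 3.1705e-05 * 100 = 75.1972 %


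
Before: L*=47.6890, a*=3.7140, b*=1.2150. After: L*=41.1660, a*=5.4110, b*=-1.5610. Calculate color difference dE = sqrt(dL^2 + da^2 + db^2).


dL = -6.5230, da = 1.6970, db = -2.7760
dE = sqrt((-6.5230)^2 + 1.6970^2 + (-2.7760)^2) = 7.2894


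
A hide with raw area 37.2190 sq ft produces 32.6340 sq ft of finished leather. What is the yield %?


Formula: Yield = finished / raw * 100
Substituting: Yield = 32.6340 / 37.2190 * 100
Result: 87.6810 %


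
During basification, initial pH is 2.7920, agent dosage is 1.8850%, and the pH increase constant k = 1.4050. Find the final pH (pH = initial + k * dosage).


Formula: pH_final = pH_initial + k * base_pct
Substituting: pH_final = 2.7920 + 1.4050 * 1.8850
Result: 5.4404


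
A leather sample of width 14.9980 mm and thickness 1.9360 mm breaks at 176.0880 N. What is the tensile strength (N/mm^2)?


Formula: TS = force / (width * thickness)
Substituting: TS = 176.0880 / (14.9980 * 1.9360)
Result: 6.0644 N/mm^2


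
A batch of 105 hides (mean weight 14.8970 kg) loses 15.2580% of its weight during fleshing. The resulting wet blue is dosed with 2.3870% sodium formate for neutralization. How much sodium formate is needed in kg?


Total_raw = N * avg_wt = 105 * 14.8970 = 1564.1850 kg
Substrate = Total_raw * (1 - loss/100) = 1564.1850 * (1 - 15.2580/100) = 1325.5217 kg
Neutralizer = Substrate * pct / 100 = 1325.5217 * 2.3870 / 100 = 31.6402 kg


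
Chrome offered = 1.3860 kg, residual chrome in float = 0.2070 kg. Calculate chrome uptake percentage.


Formula: Uptake = (offered - residual) / offered * 100
Substituting: Uptake = (1.3860 - 0.2070) / 1.3860 * 100
Result: 85.0649 %


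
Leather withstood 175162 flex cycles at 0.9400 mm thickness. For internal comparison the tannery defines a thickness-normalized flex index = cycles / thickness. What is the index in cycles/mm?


Formula: Index = cycles / thickness
Substituting: Index = 175162 / 0.9400
Result: 186342.5532 cycles/mm


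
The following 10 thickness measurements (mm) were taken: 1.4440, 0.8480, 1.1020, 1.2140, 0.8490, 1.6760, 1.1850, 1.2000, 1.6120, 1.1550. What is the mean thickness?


Formula: Average = sum / n
Substituting: Average = 12.2850 / 10
Result: 1.2285 mm


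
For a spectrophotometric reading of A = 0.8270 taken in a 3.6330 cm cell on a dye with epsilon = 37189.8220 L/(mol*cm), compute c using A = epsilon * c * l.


Formula: c = A / (epsilon * l)
Substituting: c = 0.8270 / (37189.8220 * 3.6330)
Result: 6.1209e-06 mol/L


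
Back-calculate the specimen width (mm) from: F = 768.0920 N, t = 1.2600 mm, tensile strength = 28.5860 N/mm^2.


Formula: w = F / (TS * t)
Substituting: w = 768.0920 / (28.5860 * 1.2600)
Result: 21.3250 mm


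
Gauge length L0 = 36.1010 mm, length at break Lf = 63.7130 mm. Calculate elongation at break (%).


Formula: Elongation = (Lf - L0) / L0 * 100
Substituting: Elongation = (63.7130 - 36.1010) / 36.1010 * 100
Result: 76.4854 %


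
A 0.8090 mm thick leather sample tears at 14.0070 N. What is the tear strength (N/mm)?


Formula: Tear strength = force / thickness
Substituting: Tear strength = 14.0070 / 0.8090
Result: 17.3140 N/mm


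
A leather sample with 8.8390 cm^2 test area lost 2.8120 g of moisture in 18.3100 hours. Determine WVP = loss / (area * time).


Formula: WVP = loss / (area * time)
Substituting: WVP = 2.8120 / (8.8390 * 18.3100)
Result: 0.017375 g/(cm^2*hr)


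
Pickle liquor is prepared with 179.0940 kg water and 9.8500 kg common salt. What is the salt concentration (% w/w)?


Formula: Conc = salt / (water + salt) * 100
Substituting: Conc = 9.8500 / (179.0940 + 9.8500) * 100
Result: 5.2132 %


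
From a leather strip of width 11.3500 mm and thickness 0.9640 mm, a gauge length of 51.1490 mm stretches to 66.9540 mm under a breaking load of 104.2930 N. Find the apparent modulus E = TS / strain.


TS = F / (w * t) = 104.2930 / (11.3500 * 0.9640) = 9.5320 N/mm^2
strain = (Lf - L0) / L0 = (66.9540 - 51.1490) / 51.1490 = 0.3090
E = TS / strain = 9.5320 / 0.3090 = 30.8479 N/mm^2


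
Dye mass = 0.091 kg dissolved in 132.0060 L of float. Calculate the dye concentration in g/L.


Formula: Conc = dye_mass(kg) / volume(L) * 1000
Substituting: Conc = 0.091 / 132.0060 * 1000
Result: 0.6894 g/L


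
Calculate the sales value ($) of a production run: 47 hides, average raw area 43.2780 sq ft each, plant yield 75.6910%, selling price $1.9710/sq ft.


Raw_total = N * avg_area = 47 * 43.2780 = 2034.0660 sq ft
Finished = Raw_total * yield / 100 = 2034.0660 * 75.6910 / 100 = 1539.6049 sq ft
Value = Finished * price = 1539.6049 * 1.9710 = 3034.5613 $


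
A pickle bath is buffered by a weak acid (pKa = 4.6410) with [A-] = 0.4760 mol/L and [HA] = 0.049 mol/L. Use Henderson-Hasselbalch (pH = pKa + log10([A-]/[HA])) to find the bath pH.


ratio = [A-] / [HA] = 0.4760 / 0.049 = 9.7143
log10(ratio) = 0.9874
pH = pKa + log10(ratio) = 4.6410 + 0.9874 = 5.6284


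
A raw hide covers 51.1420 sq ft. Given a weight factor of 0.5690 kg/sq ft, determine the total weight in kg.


Formula: Weight = area * weight_per_sqft
Substituting: Weight = 51.1420 * 0.5690
Result: 29.0998 kg


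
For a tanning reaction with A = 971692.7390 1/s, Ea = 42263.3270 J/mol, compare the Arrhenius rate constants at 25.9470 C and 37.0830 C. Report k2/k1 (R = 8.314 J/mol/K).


T1 = 25.9470 + 273.15 = 299.0970 K; T2 = 37.0830 + 273.15 = 310.2330 K
k1 = A * exp(-Ea/(R*T1)) = 971692.7390 * exp(-42263.3270/(8.314*299.0970)) = 0.0403968 1/s
k2 = A * exp(-Ea/(R*T2)) = 971692.7390 * exp(-42263.3270/(8.314*310.2330)) = 0.0743531 1/s
k2/k1 = 0.0743531 / 0.0403968 = 1.8406


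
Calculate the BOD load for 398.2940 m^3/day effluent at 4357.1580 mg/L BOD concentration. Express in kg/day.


Formula: BOD_load = volume * conc / 1000
Substituting: BOD_load = 398.2940 * 4357.1580 / 1000
Result: 1735.4299 kg/day


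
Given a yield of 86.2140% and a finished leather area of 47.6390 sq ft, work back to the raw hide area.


Formula: raw = finished * 100 / yield
Substituting: raw = 47.6390 * 100 / 86.2140
Result: 55.2567 sq ft


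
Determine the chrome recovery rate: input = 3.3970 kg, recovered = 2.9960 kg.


Formula: Recovery = recovered / input * 100
Substituting: Recovery = 2.9960 / 3.3970 * 100
Result: 88.1955 %


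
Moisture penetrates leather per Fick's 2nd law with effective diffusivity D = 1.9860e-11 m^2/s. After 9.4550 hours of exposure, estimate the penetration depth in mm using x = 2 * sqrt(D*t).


t = 9.4550 hr * 3600 = 34038.0000 s
D * t = 1.9860e-11 * 34038.0000 = 6.7599e-07
x = 2 * sqrt(D*t) = 2 * sqrt(6.7599e-07) = 0.00164438 m = 1.6444 mm


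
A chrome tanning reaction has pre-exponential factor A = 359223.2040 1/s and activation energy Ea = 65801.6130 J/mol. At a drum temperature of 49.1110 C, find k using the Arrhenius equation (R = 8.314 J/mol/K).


T_K = T_C + 273.15 = 49.1110 + 273.15 = 322.2610 K
exponent = -Ea / (R * T_K) = -65801.6130 / (8.314 * 322.2610) = -24.5595
k = A * exp(exponent) = 359223.2040 * exp(-24.5595) = 7.7505e-06 1/s


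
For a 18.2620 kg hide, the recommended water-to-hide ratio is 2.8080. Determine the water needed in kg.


Formula: Water = hide_weight * ratio
Substituting: Water = 18.2620 * 2.8080
Result: 51.2797 kg


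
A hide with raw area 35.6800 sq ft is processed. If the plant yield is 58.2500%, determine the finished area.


Formula: finished = raw * yield / 100
Substituting: finished = 35.6800 * 58.2500 / 100
Result: 20.7836 sq ft


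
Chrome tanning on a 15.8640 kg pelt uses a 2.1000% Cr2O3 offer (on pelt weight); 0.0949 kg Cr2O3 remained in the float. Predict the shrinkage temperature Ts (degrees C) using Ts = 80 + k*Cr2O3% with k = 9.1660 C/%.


Offered = pelt * offer_pct / 100 = 15.8640 * 2.1000 / 100 = 0.3331 kg
Uptake = offered - residual = 0.3331 - 0.0949 = 0.2382 kg
Cr2O3% on pelt = uptake / pelt * 100 = 0.2382 / 15.8640 * 100 = 1.5018 %
Ts = 80 + k * Cr2O3% = 80 + 9.1660 * 1.5018 = 93.7654 C


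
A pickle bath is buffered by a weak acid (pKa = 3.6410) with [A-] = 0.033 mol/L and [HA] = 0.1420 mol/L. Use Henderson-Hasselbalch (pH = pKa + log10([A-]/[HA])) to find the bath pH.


ratio = [A-] / [HA] = 0.033 / 0.1420 = 0.2324
log10(ratio) = -0.6338
pH = pKa + log10(ratio) = 3.6410 - 0.6338 = 3.0072


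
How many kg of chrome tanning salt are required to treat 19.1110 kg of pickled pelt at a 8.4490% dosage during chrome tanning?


Formula: Chrome = substrate * pct / 100
Substituting: Chrome = 19.1110 * 8.4490 / 100
Result: 1.6147 kg


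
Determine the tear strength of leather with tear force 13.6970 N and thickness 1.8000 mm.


Formula: Tear strength = force / thickness
Substituting: Tear strength = 13.6970 / 1.8000
Result: 7.6094 N/mm


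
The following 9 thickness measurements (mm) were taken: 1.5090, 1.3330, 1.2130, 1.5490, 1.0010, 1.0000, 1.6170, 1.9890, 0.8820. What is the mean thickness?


Formula: Average = sum / n
Substituting: Average = 12.0930 / 9
Result: 1.3437 mm


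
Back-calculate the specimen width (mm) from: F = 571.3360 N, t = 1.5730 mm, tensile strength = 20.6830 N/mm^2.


Formula: w = F / (TS * t)
Substituting: w = 571.3360 / (20.6830 * 1.5730)
Result: 17.5610 mm


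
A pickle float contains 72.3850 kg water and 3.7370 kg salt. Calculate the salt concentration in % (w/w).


Formula: Conc = salt / (water + salt) * 100
Substituting: Conc = 3.7370 / (72.3850 + 3.7370) * 100
Result: 4.9092 %


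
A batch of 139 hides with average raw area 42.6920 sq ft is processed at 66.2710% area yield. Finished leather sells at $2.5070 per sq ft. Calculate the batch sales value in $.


Raw_total = N * avg_area = 139 * 42.6920 = 5934.1880 sq ft
Finished = Raw_total * yield / 100 = 5934.1880 * 66.2710 / 100 = 3932.6457 sq ft
Value = Finished * price = 3932.6457 * 2.5070 = 9859.1428 $


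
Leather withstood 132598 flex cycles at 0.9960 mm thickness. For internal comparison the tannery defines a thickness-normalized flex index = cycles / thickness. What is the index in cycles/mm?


Formula: Index = cycles / thickness
Substituting: Index = 132598 / 0.9960
Result: 133130.5221 cycles/mm


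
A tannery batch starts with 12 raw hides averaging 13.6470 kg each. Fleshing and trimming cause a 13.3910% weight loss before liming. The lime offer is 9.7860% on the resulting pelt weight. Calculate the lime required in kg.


Total_raw = N * avg_wt = 12 * 13.6470 = 163.7640 kg
Substrate = Total_raw * (1 - loss/100) = 163.7640 * (1 - 13.3910/100) = 141.8344 kg
Lime = Substrate * pct / 100 = 141.8344 * 9.7860 / 100 = 13.8799 kg


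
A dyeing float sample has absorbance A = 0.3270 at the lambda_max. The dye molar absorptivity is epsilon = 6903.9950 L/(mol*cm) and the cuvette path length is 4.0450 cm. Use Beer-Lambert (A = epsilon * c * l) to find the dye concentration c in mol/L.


Formula: c = A / (epsilon * l)
Substituting: c = 0.3270 / (6903.9950 * 4.0450)
Result: 1.1709e-05 mol/L


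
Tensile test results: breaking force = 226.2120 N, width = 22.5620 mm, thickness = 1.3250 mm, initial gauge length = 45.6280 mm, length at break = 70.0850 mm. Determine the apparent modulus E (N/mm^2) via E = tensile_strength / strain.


TS = F / (w * t) = 226.2120 / (22.5620 * 1.3250) = 7.5670 N/mm^2
strain = (Lf - L0) / L0 = (70.0850 - 45.6280) / 45.6280 = 0.5360
E = TS / strain = 7.5670 / 0.5360 = 14.1173 N/mm^2


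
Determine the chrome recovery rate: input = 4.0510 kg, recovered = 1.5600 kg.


Formula: Recovery = recovered / input * 100
Substituting: Recovery = 1.5600 / 4.0510 * 100
Result: 38.5090 %


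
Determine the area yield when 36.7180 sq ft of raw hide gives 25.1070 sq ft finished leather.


Formula: Yield = finished / raw * 100
Substituting: Yield = 25.1070 / 36.7180 * 100
Result: 68.3779 %


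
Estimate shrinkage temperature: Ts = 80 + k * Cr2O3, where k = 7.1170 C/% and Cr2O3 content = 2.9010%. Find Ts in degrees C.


Formula: Ts = 80 + k * Cr2O3
Substituting: Ts = 80 + 7.1170 * 2.9010
Result: 100.6464 C


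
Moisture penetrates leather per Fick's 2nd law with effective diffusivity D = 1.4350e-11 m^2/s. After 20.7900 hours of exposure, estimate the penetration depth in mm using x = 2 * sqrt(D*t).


t = 20.7900 hr * 3600 = 74844.0000 s
D * t = 1.4350e-11 * 74844.0000 = 1.0740e-06
x = 2 * sqrt(D*t) = 2 * sqrt(1.0740e-06) = 0.00207269 m = 2.0727 mm


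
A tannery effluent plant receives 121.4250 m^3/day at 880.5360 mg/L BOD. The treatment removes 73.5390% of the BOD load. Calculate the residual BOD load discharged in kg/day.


Load_in = volume * conc / 1000 = 121.4250 * 880.5360 / 1000 = 106.9191 kg/day
Removed = Load_in * eff / 100 = 106.9191 * 73.5390 / 100 = 78.6272 kg/day
Load_out = Load_in - Removed = 106.9191 - 78.6272 = 28.2919 kg/day


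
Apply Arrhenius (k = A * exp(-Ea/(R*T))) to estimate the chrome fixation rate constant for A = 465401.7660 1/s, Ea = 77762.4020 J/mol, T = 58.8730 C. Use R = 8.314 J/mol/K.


T_K = T_C + 273.15 = 58.8730 + 273.15 = 332.0230 K
exponent = -Ea / (R * T_K) = -77762.4020 / (8.314 * 332.0230) = -28.1703
k = A * exp(exponent) = 465401.7660 * exp(-28.1703) = 2.7141e-07 1/s


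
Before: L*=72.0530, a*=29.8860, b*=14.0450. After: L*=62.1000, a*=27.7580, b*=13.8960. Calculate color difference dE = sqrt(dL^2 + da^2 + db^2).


dL = -9.9530, da = -2.1280, db = -0.1490
dE = sqrt((-9.9530)^2 + (-2.1280)^2 + (-0.1490)^2) = 10.1790


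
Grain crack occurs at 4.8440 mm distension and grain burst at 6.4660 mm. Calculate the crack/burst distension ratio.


Formula: Ratio = crack / burst
Substituting: Ratio = 4.8440 / 6.4660
Result: 0.7491


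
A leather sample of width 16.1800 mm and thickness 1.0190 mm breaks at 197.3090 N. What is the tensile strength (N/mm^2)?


Formula: TS = force / (width * thickness)
Substituting: TS = 197.3090 / (16.1800 * 1.0190)
Result: 11.9672 N/mm^2


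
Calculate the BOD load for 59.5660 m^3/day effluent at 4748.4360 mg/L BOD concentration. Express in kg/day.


Formula: BOD_load = volume * conc / 1000
Substituting: BOD_load = 59.5660 * 4748.4360 / 1000
Result: 282.8453 kg/day


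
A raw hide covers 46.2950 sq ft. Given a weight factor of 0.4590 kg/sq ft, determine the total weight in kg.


Formula: Weight = area * weight_per_sqft
Substituting: Weight = 46.2950 * 0.4590
Result: 21.2494 kg


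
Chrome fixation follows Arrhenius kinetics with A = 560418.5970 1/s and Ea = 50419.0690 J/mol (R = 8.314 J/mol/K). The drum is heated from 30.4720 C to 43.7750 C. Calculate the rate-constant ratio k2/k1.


T1 = 30.4720 + 273.15 = 303.6220 K; T2 = 43.7750 + 273.15 = 316.9250 K
k1 = A * exp(-Ea/(R*T1)) = 560418.5970 * exp(-50419.0690/(8.314*303.6220)) = 0.00118627 1/s
k2 = A * exp(-Ea/(R*T2)) = 560418.5970 * exp(-50419.0690/(8.314*316.9250)) = 0.00274341 1/s
k2/k1 = 0.00274341 / 0.00118627 = 2.3126


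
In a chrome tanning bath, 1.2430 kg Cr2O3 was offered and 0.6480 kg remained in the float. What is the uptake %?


Formula: Uptake = (offered - residual) / offered * 100
Substituting: Uptake = (1.2430 - 0.6480) / 1.2430 * 100
Result: 47.8681 %


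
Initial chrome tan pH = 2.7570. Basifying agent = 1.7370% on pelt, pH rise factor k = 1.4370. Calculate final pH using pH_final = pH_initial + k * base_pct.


Formula: pH_final = pH_initial + k * base_pct
Substituting: pH_final = 2.7570 + 1.4370 * 1.7370
Result: 5.2531


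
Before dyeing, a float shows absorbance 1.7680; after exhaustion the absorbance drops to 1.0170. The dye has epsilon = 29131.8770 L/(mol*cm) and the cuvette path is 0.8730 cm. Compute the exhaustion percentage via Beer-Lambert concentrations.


c_initial = A_i / (epsilon * l) = 1.7680 / (29131.8770 * 0.8730) = 6.9518e-05 mol/L
c_final = A_f / (epsilon * l) = 1.0170 / (29131.8770 * 0.8730) = 3.9989e-05 mol/L
Exhaustion = (c_initial - c_final) / c_initial * 100 = (6.9518e-05 - 3.9989e-05) / 6.9518e-05 * 100 = 42.4774 %


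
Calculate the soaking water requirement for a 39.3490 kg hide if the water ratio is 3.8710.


Formula: Water = hide_weight * ratio
Substituting: Water = 39.3490 * 3.8710
Result: 152.3200 kg


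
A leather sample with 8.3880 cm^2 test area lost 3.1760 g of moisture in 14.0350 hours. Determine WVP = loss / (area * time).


Formula: WVP = loss / (area * time)
Substituting: WVP = 3.1760 / (8.3880 * 14.0350)
Result: 0.026978 g/(cm^2*hr)


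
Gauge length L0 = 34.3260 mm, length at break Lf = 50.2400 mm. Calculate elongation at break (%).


Formula: Elongation = (Lf - L0) / L0 * 100
Substituting: Elongation = (50.2400 - 34.3260) / 34.3260 * 100
Result: 46.3614 %


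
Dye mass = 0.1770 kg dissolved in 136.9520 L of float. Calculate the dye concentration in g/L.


Formula: Conc = dye_mass(kg) / volume(L) * 1000
Substituting: Conc = 0.1770 / 136.9520 * 1000
Result: 1.2924 g/L


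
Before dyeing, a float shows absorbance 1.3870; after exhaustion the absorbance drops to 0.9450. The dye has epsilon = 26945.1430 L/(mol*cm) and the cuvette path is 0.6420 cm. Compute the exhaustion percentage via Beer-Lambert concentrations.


c_initial = A_i / (epsilon * l) = 1.3870 / (26945.1430 * 0.6420) = 8.0179e-05 mol/L
c_final = A_f / (epsilon * l) = 0.9450 / (26945.1430 * 0.6420) = 5.4628e-05 mol/L
Exhaustion = (c_initial - c_final) / c_initial * 100 = (8.0179e-05 - 5.4628e-05) / 8.0179e-05 * 100 = 31.8673 %


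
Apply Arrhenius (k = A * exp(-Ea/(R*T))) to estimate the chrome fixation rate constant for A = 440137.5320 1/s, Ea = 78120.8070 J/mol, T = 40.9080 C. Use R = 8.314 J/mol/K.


T_K = T_C + 273.15 = 40.9080 + 273.15 = 314.0580 K
exponent = -Ea / (R * T_K) = -78120.8070 / (8.314 * 314.0580) = -29.9190
k = A * exp(exponent) = 440137.5320 * exp(-29.9190) = 4.4662e-08 1/s


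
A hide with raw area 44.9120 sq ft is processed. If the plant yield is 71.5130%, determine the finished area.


Formula: finished = raw * yield / 100
Substituting: finished = 44.9120 * 71.5130 / 100
Result: 32.1179 sq ft


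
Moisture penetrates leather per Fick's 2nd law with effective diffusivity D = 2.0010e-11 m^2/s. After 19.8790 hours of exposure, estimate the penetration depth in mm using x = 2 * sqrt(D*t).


t = 19.8790 hr * 3600 = 71564.4000 s
D * t = 2.0010e-11 * 71564.4000 = 1.4320e-06
x = 2 * sqrt(D*t) = 2 * sqrt(1.4320e-06) = 0.00239333 m = 2.3933 mm


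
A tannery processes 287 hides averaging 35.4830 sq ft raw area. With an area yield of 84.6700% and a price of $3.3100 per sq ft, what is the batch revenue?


Raw_total = N * avg_area = 287 * 35.4830 = 10183.6210 sq ft
Finished = Raw_total * yield / 100 = 10183.6210 * 84.6700 / 100 = 8622.4719 sq ft
Value = Finished * price = 8622.4719 * 3.3100 = 28540.3820 $


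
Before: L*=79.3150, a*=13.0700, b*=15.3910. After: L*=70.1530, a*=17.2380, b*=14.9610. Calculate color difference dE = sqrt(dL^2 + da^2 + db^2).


dL = -9.1620, da = 4.1680, db = -0.4300
dE = sqrt((-9.1620)^2 + 4.1680^2 + (-0.4300)^2) = 10.0747


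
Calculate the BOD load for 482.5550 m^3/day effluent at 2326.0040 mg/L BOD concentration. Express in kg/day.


Formula: BOD_load = volume * conc / 1000
Substituting: BOD_load = 482.5550 * 2326.0040 / 1000
Result: 1122.4249 kg/day


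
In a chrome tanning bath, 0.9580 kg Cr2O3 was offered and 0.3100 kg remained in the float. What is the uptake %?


Formula: Uptake = (offered - residual) / offered * 100
Substituting: Uptake = (0.9580 - 0.3100) / 0.9580 * 100
Result: 67.6409 %


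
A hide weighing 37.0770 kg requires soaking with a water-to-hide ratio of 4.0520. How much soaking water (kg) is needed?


Formula: Water = hide_weight * ratio
Substituting: Water = 37.0770 * 4.0520
Result: 150.2360 kg


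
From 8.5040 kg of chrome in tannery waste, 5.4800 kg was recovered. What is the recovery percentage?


Formula: Recovery = recovered / input * 100
Substituting: Recovery = 5.4800 / 8.5040 * 100
Result: 64.4403 %


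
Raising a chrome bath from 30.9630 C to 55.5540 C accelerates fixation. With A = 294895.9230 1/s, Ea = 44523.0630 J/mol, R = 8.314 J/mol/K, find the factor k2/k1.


T1 = 30.9630 + 273.15 = 304.1130 K; T2 = 55.5540 + 273.15 = 328.7040 K
k1 = A * exp(-Ea/(R*T1)) = 294895.9230 * exp(-44523.0630/(8.314*304.1130)) = 0.0066387 1/s
k2 = A * exp(-Ea/(R*T2)) = 294895.9230 * exp(-44523.0630/(8.314*328.7040)) = 0.0247865 1/s
k2/k1 = 0.0247865 / 0.0066387 = 3.7336


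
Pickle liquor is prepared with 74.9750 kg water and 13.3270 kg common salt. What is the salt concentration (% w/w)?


Formula: Conc = salt / (water + salt) * 100
Substituting: Conc = 13.3270 / (74.9750 + 13.3270) * 100
Result: 15.0925 %


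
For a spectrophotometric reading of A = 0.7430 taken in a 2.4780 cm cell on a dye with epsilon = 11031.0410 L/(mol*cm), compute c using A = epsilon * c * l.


Formula: c = A / (epsilon * l)
Substituting: c = 0.7430 / (11031.0410 * 2.4780)
Result: 2.7181e-05 mol/L


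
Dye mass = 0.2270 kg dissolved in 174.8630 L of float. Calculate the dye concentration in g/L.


Formula: Conc = dye_mass(kg) / volume(L) * 1000
Substituting: Conc = 0.2270 / 174.8630 * 1000
Result: 1.2982 g/L


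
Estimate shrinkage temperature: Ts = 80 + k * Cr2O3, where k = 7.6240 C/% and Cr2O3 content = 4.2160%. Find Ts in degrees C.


Formula: Ts = 80 + k * Cr2O3
Substituting: Ts = 80 + 7.6240 * 4.2160
Result: 112.1428 C


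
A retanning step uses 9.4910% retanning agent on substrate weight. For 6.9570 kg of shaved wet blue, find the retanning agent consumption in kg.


Formula: Retan = substrate * pct / 100
Substituting: Retan = 6.9570 * 9.4910 / 100
Result: 0.6603 kg


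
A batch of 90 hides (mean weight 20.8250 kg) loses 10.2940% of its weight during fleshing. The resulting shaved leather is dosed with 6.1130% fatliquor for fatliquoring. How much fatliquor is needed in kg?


Total_raw = N * avg_wt = 90 * 20.8250 = 1874.2500 kg
Substrate = Total_raw * (1 - loss/100) = 1874.2500 * (1 - 10.2940/100) = 1681.3147 kg
Fat = Substrate * pct / 100 = 1681.3147 * 6.1130 / 100 = 102.7788 kg


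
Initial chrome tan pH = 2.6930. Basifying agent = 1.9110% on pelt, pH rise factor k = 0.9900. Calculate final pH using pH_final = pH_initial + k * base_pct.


Formula: pH_final = pH_initial + k * base_pct
Substituting: pH_final = 2.6930 + 0.9900 * 1.9110
Result: 4.5849


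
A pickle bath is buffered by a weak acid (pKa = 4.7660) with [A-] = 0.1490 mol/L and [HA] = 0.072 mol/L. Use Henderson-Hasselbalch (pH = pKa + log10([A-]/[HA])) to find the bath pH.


ratio = [A-] / [HA] = 0.1490 / 0.072 = 2.0694
log10(ratio) = 0.3159
pH = pKa + log10(ratio) = 4.7660 + 0.3159 = 5.0819


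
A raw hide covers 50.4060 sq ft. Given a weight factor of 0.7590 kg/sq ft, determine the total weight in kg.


Formula: Weight = area * weight_per_sqft
Substituting: Weight = 50.4060 * 0.7590
Result: 38.2582 kg


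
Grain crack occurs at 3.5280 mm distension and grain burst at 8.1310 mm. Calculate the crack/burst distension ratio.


Formula: Ratio = crack / burst
Substituting: Ratio = 3.5280 / 8.1310
Result: 0.4339


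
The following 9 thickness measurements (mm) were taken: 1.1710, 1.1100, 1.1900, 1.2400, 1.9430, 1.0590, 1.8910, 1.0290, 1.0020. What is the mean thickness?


Formula: Average = sum / n
Substituting: Average = 11.6350 / 9
Result: 1.2928 mm


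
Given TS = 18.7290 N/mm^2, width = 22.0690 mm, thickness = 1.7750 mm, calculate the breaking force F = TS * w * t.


Formula: F = TS * w * t
Substituting: F = 18.7290 * 22.0690 * 1.7750
Result: 733.6613 N


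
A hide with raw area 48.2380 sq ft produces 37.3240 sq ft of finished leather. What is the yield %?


Formula: Yield = finished / raw * 100
Substituting: Yield = 37.3240 / 48.2380 * 100
Result: 77.3747 %


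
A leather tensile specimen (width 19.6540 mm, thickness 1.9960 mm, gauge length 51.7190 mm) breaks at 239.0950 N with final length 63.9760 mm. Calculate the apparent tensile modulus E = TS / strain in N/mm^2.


TS = F / (w * t) = 239.0950 / (19.6540 * 1.9960) = 6.0948 N/mm^2
strain = (Lf - L0) / L0 = (63.9760 - 51.7190) / 51.7190 = 0.2370
E = TS / strain = 6.0948 / 0.2370 = 25.7173 N/mm^2


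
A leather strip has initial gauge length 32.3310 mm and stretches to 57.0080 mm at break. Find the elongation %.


Formula: Elongation = (Lf - L0) / L0 * 100
Substituting: Elongation = (57.0080 - 32.3310) / 32.3310 * 100
Result: 76.3261 %


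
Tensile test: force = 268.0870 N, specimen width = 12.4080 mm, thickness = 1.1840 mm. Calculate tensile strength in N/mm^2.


Formula: TS = force / (width * thickness)
Substituting: TS = 268.0870 / (12.4080 * 1.1840)
Result: 18.2483 N/mm^2


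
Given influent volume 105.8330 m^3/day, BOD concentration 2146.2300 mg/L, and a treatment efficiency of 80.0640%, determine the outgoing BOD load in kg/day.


Load_in = volume * conc / 1000 = 105.8330 * 2146.2300 / 1000 = 227.1420 kg/day
Removed = Load_in * eff / 100 = 227.1420 * 80.0640 / 100 = 181.8589 kg/day
Load_out = Load_in - Removed = 227.1420 - 181.8589 = 45.2830 kg/day


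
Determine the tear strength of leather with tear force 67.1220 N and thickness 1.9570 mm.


Formula: Tear strength = force / thickness
Substituting: Tear strength = 67.1220 / 1.9570
Result: 34.2984 N/mm


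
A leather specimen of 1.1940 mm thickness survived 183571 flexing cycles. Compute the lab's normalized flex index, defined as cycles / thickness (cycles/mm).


Formula: Index = cycles / thickness
Substituting: Index = 183571 / 1.1940
Result: 153744.5561 cycles/mm


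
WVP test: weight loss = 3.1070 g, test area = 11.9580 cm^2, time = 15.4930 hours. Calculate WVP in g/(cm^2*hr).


Formula: WVP = loss / (area * time)
Substituting: WVP = 3.1070 / (11.9580 * 15.4930)
Result: 0.0167705 g/(cm^2*hr)


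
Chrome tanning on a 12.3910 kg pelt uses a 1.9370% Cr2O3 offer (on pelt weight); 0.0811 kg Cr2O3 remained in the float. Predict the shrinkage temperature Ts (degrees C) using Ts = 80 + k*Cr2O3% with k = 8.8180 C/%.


Offered = pelt * offer_pct / 100 = 12.3910 * 1.9370 / 100 = 0.2400 kg
Uptake = offered - residual = 0.2400 - 0.0811 = 0.1589 kg
Cr2O3% on pelt = uptake / pelt * 100 = 0.1589 / 12.3910 * 100 = 1.2825 %
Ts = 80 + k * Cr2O3% = 80 + 8.8180 * 1.2825 = 91.3090 C


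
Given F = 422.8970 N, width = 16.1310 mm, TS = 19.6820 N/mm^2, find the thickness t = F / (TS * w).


Formula: t = F / (TS * w)
Substituting: t = 422.8970 / (19.6820 * 16.1310)
Result: 1.3320 mm


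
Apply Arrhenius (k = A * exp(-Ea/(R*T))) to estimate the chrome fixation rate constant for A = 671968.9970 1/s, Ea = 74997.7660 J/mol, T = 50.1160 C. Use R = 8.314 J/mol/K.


T_K = T_C + 273.15 = 50.1160 + 273.15 = 323.2660 K
exponent = -Ea / (R * T_K) = -74997.7660 / (8.314 * 323.2660) = -27.9048
k = A * exp(exponent) = 671968.9970 * exp(-27.9048) = 5.1105e-07 1/s


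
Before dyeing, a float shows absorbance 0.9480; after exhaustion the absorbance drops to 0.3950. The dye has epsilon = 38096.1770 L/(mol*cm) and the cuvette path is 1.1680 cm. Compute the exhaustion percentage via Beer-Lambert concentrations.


c_initial = A_i / (epsilon * l) = 0.9480 / (38096.1770 * 1.1680) = 2.1305e-05 mol/L
c_final = A_f / (epsilon * l) = 0.3950 / (38096.1770 * 1.1680) = 8.8771e-06 mol/L
Exhaustion = (c_initial - c_final) / c_initial * 100 = (2.1305e-05 - 8.8771e-06) / 2.1305e-05 * 100 = 58.3333 %
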